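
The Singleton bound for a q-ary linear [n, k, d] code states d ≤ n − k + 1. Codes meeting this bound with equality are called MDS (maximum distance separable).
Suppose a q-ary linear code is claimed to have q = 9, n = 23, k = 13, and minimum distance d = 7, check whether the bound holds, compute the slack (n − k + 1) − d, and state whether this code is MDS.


Singleton RHS = n − k + 1 = 11, slack = 4, bound satisfied, not MDS.

Singleton bound: d ≤ n − k + 1.
Here n = 23, k = 13, so n − k + 1 = 11.
Given d = 7, check d ≤ 11: YES.
Slack = (n − k + 1) − d = 4.
The code is NOT MDS (slack = 4 > 0).
Description: the claimed parameters are [23, 13, 7]_9; such a code would be non-MDS.


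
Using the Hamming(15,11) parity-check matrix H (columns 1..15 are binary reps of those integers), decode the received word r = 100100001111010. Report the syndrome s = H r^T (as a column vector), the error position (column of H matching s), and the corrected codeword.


s = (1, 1, 1, 1)^T, error position = 15, corrected codeword c = 100100001111011

Compute s = H r^T mod 2 one row at a time:
  s_1 = 0 + 1 + 1 + 1 + 1 + 0 + 1 + 0 = 5 ≡ 1 (mod 2).
  s_2 = 1 + 0 + 0 + 0 + 1 + 0 + 1 + 0 = 3 ≡ 1 (mod 2).
  s_3 = 0 + 0 + 0 + 0 + 1 + 1 + 1 + 0 = 3 ≡ 1 (mod 2).
  s_4 = 1 + 0 + 0 + 0 + 1 + 1 + 0 + 0 = 3 ≡ 1 (mod 2).
s = (1, 1, 1, 1)^T — this equals column 15 of H (binary 1111), so error is at position 15.
Correct: flip bit 15 of r = 100100001111010 to get c = 100100001111011.


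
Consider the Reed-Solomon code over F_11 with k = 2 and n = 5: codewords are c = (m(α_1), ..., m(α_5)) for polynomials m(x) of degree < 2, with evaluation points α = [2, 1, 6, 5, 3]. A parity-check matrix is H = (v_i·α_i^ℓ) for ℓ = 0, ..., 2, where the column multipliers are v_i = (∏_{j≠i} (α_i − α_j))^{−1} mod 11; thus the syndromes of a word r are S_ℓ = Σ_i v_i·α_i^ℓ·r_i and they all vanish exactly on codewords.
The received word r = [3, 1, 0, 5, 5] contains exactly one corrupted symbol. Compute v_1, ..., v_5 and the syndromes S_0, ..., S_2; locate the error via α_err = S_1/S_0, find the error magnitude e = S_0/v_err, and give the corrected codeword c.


S = (2, 10, 6), error at position 4, error magnitude e = 7, c = [3, 1, 0, 9, 5].

Step 1: column multipliers v_i = (∏_{j≠i}(α_i − α_j))^{−1} mod 11.
  i = 1 (α = 2): (2−1)(2−6)(2−5)(2−3) = 1·(−4)·(−3)·(−1) = −12 ≡ 10, so v_1 = 10^{−1} = 10 (mod 11).
  i = 2 (α = 1): (1−2)(1−6)(1−5)(1−3) = (−1)·(−5)·(−4)·(−2) = 40 ≡ 7, so v_2 = 7^{−1} = 8 (mod 11).
  i = 3 (α = 6): (6−2)(6−1)(6−5)(6−3) = 4·5·1·3 = 60 ≡ 5, so v_3 = 5^{−1} = 9 (mod 11).
  i = 4 (α = 5): (5−2)(5−1)(5−6)(5−3) = 3·4·(−1)·2 = −24 ≡ 9, so v_4 = 9^{−1} = 5 (mod 11).
  i = 5 (α = 3): (3−2)(3−1)(3−6)(3−5) = 1·2·(−3)·(−2) = 12 ≡ 1, so v_5 = 1^{−1} = 1 (mod 11).
  v = [10, 8, 9, 5, 1].
Step 2: syndromes of r = [3, 1, 0, 5, 5] (all sums mod 11).
  S_0 = Σ v_i r_i = 10·3 + 8·1 + 9·0 + 5·5 + 1·5 = 68 ≡ 2.
  S_1 = Σ v_i α_i r_i = 10·2·3 + 8·1·1 + 9·6·0 + 5·5·5 + 1·3·5 = 208 ≡ 10.
  α_i^2 mod 11 = [4, 1, 3, 3, 9].
  S_2 = Σ v_i α_i^2 r_i = 10·4·3 + 8·1·1 + 9·3·0 + 5·3·5 + 1·9·5 = 248 ≡ 6.
  S = (2, 10, 6) ≠ 0, so r is not a codeword (an error is present).
Step 3: locate the error. For a single error e at position i, S_ℓ = v_i·e·α_i^ℓ, so α_err = S_1/S_0.
  S_0^{−1} = 2^{−1} = 6 (mod 11), so α_err = 10·6 = 60 ≡ 5 = α_4. Error position i = 4.
  Consistency check: S_2/S_1 = 6·10 = 60 ≡ 5 = α_err ✓ (single-error assumption holds).
Step 4: error magnitude e = S_0/v_4 = S_0·∏_{j≠4}(α_4 − α_j) = 2·9 = 18 ≡ 7 (mod 11).
Step 5: correct position 4: c_4 = r_4 − e = 5 − 7 ≡ 9 (mod 11). Hence c = [3, 1, 0, 9, 5].
  Check: interpolating c through the α_i gives m(x) = 10 + 2·x (degree < 2) with m(α_i) = c_i for every i, so c is indeed a codeword.


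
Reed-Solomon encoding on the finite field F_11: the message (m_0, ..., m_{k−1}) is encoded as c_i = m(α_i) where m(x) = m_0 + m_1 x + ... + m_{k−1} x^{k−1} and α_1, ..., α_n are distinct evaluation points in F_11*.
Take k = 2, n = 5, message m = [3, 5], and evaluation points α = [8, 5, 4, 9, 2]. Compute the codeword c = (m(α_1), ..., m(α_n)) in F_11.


c = [10, 6, 1, 4, 2]

Message polynomial: m(x) = 3 + 5·x (mod 11).
For each evaluation point α_i, compute m(α_i) mod 11:
  α_1 = 8: Horner steps 5 → 10, so m(8) = 10.
  α_2 = 5: Horner steps 5 → 6, so m(5) = 6.
  α_3 = 4: Horner steps 5 → 1, so m(4) = 1.
  α_4 = 9: Horner steps 5 → 4, so m(9) = 4.
  α_5 = 2: Horner steps 5 → 2, so m(2) = 2.
Codeword c = [10, 6, 1, 4, 2] ∈ F_11^5.


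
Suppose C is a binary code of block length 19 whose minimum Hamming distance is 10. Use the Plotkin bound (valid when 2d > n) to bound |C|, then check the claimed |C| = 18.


Plotkin bound M ≤ 20; given |C| = 18 ≤ bound (satisfied).

Check applicability: 2d = 20, n = 19.
2d − n = 1 > 0, so Plotkin applies.
Compute d/(2d−n) = 10/1 ≈ 10.0000.
⌊d/(2d−n)⌋ = 10.
Plotkin bound: M ≤ 2·10 = 20.
Given |C| = 18, check: satisfied.
This |C| is below the Plotkin bound.


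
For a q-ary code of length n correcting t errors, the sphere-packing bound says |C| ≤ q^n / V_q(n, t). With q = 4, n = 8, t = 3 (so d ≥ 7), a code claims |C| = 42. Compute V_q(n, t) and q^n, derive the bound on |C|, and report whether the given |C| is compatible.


V_q(n, t) = 1789, q^n = 65536, Hamming bound = 36, |C| = 42 > bound (violated).

Step 1: Compute V_q(n, t) = Σ_{j=0}^3 C(n, j) (q−1)^j.
  j = 0: C(8,0)·(3)^0 = 1·1 = 1.
  j = 1: C(8,1)·(3)^1 = 8·3 = 24.
  j = 2: C(8,2)·(3)^2 = 28·9 = 252.
  j = 3: C(8,3)·(3)^3 = 56·27 = 1512.
  V_q(n, t) = 1 + 24 + 252 + 1512 = 1789.
Step 2: q^n = 4^8 = 65536.
Step 3: Hamming bound ⌊q^n / V_q(n,t)⌋ = ⌊65536/1789⌋ = 36.
Step 4: Compare |C| = 42 to 36: violated.
The claimed |C| lies above the Hamming bound, so no 4-ary code of length 8 with d ≥ 7 can have 42 codewords.


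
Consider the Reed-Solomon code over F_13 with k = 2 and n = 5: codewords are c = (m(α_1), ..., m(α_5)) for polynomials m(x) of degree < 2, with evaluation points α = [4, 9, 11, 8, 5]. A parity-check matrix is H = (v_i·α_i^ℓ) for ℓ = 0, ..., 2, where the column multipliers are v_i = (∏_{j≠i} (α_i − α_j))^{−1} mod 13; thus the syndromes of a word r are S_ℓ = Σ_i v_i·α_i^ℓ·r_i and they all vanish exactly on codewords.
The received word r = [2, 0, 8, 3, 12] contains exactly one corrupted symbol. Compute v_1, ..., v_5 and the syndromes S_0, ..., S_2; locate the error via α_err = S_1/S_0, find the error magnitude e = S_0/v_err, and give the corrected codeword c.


S = (8, 10, 6), error at position 3, error magnitude e = 1, c = [2, 0, 7, 3, 12].

Step 1: column multipliers v_i = (∏_{j≠i}(α_i − α_j))^{−1} mod 13.
  i = 1 (α = 4): (4−9)(4−11)(4−8)(4−5) = (−5)·(−7)·(−4)·(−1) = 140 ≡ 10, so v_1 = 10^{−1} = 4 (mod 13).
  i = 2 (α = 9): (9−4)(9−11)(9−8)(9−5) = 5·(−2)·1·4 = −40 ≡ 12, so v_2 = 12^{−1} = 12 (mod 13).
  i = 3 (α = 11): (11−4)(11−9)(11−8)(11−5) = 7·2·3·6 = 252 ≡ 5, so v_3 = 5^{−1} = 8 (mod 13).
  i = 4 (α = 8): (8−4)(8−9)(8−11)(8−5) = 4·(−1)·(−3)·3 = 36 ≡ 10, so v_4 = 10^{−1} = 4 (mod 13).
  i = 5 (α = 5): (5−4)(5−9)(5−11)(5−8) = 1·(−4)·(−6)·(−3) = −72 ≡ 6, so v_5 = 6^{−1} = 11 (mod 13).
  v = [4, 12, 8, 4, 11].
Step 2: syndromes of r = [2, 0, 8, 3, 12] (all sums mod 13).
  S_0 = Σ v_i r_i = 4·2 + 12·0 + 8·8 + 4·3 + 11·12 = 216 ≡ 8.
  S_1 = Σ v_i α_i r_i = 4·4·2 + 12·9·0 + 8·11·8 + 4·8·3 + 11·5·12 = 1492 ≡ 10.
  α_i^2 mod 13 = [3, 3, 4, 12, 12].
  S_2 = Σ v_i α_i^2 r_i = 4·3·2 + 12·3·0 + 8·4·8 + 4·12·3 + 11·12·12 = 2008 ≡ 6.
  S = (8, 10, 6) ≠ 0, so r is not a codeword (an error is present).
Step 3: locate the error. For a single error e at position i, S_ℓ = v_i·e·α_i^ℓ, so α_err = S_1/S_0.
  S_0^{−1} = 8^{−1} = 5 (mod 13), so α_err = 10·5 = 50 ≡ 11 = α_3. Error position i = 3.
  Consistency check: S_2/S_1 = 6·4 = 24 ≡ 11 = α_err ✓ (single-error assumption holds).
Step 4: error magnitude e = S_0/v_3 = S_0·∏_{j≠3}(α_3 − α_j) = 8·5 = 40 ≡ 1 (mod 13).
Step 5: correct position 3: c_3 = r_3 − e = 8 − 1 ≡ 7 (mod 13). Hence c = [2, 0, 7, 3, 12].
  Check: interpolating c through the α_i gives m(x) = 1 + 10·x (degree < 2) with m(α_i) = c_i for every i, so c is indeed a codeword.


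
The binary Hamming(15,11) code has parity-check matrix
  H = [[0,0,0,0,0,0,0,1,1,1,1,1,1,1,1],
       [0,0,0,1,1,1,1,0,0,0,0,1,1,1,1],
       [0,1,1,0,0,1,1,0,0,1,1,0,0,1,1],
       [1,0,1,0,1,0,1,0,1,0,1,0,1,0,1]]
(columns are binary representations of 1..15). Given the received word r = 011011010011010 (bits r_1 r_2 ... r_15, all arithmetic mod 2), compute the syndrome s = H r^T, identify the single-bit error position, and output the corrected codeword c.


s = (0, 0, 1, 1)^T, error position = 3, corrected codeword c = 010011010011010

Compute s = H r^T mod 2 one row at a time:
  s_1 = 1 + 0 + 0 + 1 + 1 + 0 + 1 + 0 = 4 ≡ 0 (mod 2).
  s_2 = 0 + 1 + 1 + 0 + 1 + 0 + 1 + 0 = 4 ≡ 0 (mod 2).
  s_3 = 1 + 1 + 1 + 0 + 0 + 1 + 1 + 0 = 5 ≡ 1 (mod 2).
  s_4 = 0 + 1 + 1 + 0 + 0 + 1 + 0 + 0 = 3 ≡ 1 (mod 2).
s = (0, 0, 1, 1)^T — this equals column 3 of H (binary 0011), so error is at position 3.
Correct: flip bit 3 of r = 011011010011010 to get c = 010011010011010.


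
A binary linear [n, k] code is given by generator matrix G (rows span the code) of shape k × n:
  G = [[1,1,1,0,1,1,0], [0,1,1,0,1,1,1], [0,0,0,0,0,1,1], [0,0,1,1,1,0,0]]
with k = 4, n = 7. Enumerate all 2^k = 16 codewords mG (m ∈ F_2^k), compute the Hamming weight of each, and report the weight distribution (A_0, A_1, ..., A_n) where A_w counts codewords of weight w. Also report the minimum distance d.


Weight distribution: A_0 = 1, A_2 = 4, A_3 = 2, A_4 = 3, A_5 = 6. Minimum distance d = 2.

Enumerate all 2^4 = 16 messages m ∈ F_2^4.
For each, compute codeword c = mG in F_2^7, then tally its weight.
  m = 0000 → c = 0000000, weight = 0.
  m = 1000 → c = 1110110, weight = 5.
  m = 0100 → c = 0110111, weight = 5.
  m = 1100 → c = 1000001, weight = 2.
  m = 0010 → c = 0000011, weight = 2.
  m = 1010 → c = 1110101, weight = 5.
  m = 0110 → c = 0110100, weight = 3.
  m = 1110 → c = 1000010, weight = 2.
  m = 0001 → c = 0011100, weight = 3.
  m = 1001 → c = 1101010, weight = 4.
  m = 0101 → c = 0101011, weight = 4.
  m = 1101 → c = 1011101, weight = 5.
  m = 0011 → c = 0011111, weight = 5.
  m = 1011 → c = 1101001, weight = 4.
  m = 0111 → c = 0101000, weight = 2.
  m = 1111 → c = 1011110, weight = 5.
Tally weights:
  weight 0: 1 codewords.
  weight 2: 4 codewords.
  weight 3: 2 codewords.
  weight 4: 3 codewords.
  weight 5: 6 codewords.
Minimum distance d = smallest w > 0 with A_w > 0 = 2.
Sanity: Σ A_w = 16 = 2^4 = 16 ✓.


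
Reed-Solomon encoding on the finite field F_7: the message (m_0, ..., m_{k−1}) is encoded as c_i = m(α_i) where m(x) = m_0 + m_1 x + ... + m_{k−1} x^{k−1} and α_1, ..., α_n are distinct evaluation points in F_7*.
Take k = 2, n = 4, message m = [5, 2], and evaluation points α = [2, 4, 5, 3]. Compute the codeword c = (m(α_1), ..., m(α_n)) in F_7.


c = [2, 6, 1, 4]

Message polynomial: m(x) = 5 + 2·x (mod 7).
For each evaluation point α_i, compute m(α_i) mod 7:
  α_1 = 2: Horner steps 2 → 2, so m(2) = 2.
  α_2 = 4: Horner steps 2 → 6, so m(4) = 6.
  α_3 = 5: Horner steps 2 → 1, so m(5) = 1.
  α_4 = 3: Horner steps 2 → 4, so m(3) = 4.
Codeword c = [2, 6, 1, 4] ∈ F_7^4.


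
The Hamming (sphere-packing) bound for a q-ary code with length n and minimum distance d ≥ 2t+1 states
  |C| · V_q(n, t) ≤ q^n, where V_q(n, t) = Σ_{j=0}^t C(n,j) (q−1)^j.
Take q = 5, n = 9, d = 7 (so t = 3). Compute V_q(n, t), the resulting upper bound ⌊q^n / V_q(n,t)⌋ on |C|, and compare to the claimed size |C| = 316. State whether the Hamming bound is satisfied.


V_q(n, t) = 5989, q^n = 1953125, Hamming bound = 326, |C| = 316 ≤ bound (satisfied).

Step 1: Compute V_q(n, t) = Σ_{j=0}^3 C(n, j) (q−1)^j.
  j = 0: C(9,0)·(4)^0 = 1·1 = 1.
  j = 1: C(9,1)·(4)^1 = 9·4 = 36.
  j = 2: C(9,2)·(4)^2 = 36·16 = 576.
  j = 3: C(9,3)·(4)^3 = 84·64 = 5376.
  V_q(n, t) = 1 + 36 + 576 + 5376 = 5989.
Step 2: q^n = 5^9 = 1953125.
Step 3: Hamming bound ⌊q^n / V_q(n,t)⌋ = ⌊1953125/5989⌋ = 326.
Step 4: Compare |C| = 316 to 326: satisfied.
The claimed |C| lies below the Hamming bound.


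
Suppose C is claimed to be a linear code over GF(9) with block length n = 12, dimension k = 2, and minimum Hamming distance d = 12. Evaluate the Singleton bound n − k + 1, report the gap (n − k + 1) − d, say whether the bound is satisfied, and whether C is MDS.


Singleton RHS = n − k + 1 = 11, slack = -1, bound violated (no such code; not MDS).

Singleton bound: d ≤ n − k + 1.
Here n = 12, k = 2, so n − k + 1 = 11.
Given d = 12, check d ≤ 11: NO.
Slack = (n − k + 1) − d = -1.
The slack is negative: d = 12 exceeds n − k + 1 = 11 by 1, so the Singleton bound is violated and no linear [12, 2, 12]_9 code can exist. In particular it is not MDS (MDS requires d = n − k + 1 exactly).
Description: the claimed parameters are [12, 2, 12]_9; such a code would be impossible (violates the Singleton bound).


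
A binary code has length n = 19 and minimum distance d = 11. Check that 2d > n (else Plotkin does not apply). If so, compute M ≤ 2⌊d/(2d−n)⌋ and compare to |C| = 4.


Plotkin bound M ≤ 6; given |C| = 4 ≤ bound (satisfied).

Check applicability: 2d = 22, n = 19.
2d − n = 3 > 0, so Plotkin applies.
Compute d/(2d−n) = 11/3 ≈ 3.6667.
⌊d/(2d−n)⌋ = 3.
Plotkin bound: M ≤ 2·3 = 6.
Given |C| = 4, check: satisfied.
This |C| is below the Plotkin bound.


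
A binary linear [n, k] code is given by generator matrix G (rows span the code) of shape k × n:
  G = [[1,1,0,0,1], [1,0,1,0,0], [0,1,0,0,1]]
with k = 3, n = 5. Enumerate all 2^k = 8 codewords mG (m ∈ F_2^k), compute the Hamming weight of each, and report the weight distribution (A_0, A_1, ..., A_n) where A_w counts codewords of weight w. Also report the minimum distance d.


Weight distribution: A_0 = 1, A_1 = 2, A_2 = 2, A_3 = 2, A_4 = 1. Minimum distance d = 1.

Enumerate all 2^3 = 8 messages m ∈ F_2^3.
For each, compute codeword c = mG in F_2^5, then tally its weight.
  m = 000 → c = 00000, weight = 0.
  m = 100 → c = 11001, weight = 3.
  m = 010 → c = 10100, weight = 2.
  m = 110 → c = 01101, weight = 3.
  m = 001 → c = 01001, weight = 2.
  m = 101 → c = 10000, weight = 1.
  m = 011 → c = 11101, weight = 4.
  m = 111 → c = 00100, weight = 1.
Tally weights:
  weight 0: 1 codewords.
  weight 1: 2 codewords.
  weight 2: 2 codewords.
  weight 3: 2 codewords.
  weight 4: 1 codewords.
Minimum distance d = smallest w > 0 with A_w > 0 = 1.
Sanity: Σ A_w = 8 = 2^3 = 8 ✓.


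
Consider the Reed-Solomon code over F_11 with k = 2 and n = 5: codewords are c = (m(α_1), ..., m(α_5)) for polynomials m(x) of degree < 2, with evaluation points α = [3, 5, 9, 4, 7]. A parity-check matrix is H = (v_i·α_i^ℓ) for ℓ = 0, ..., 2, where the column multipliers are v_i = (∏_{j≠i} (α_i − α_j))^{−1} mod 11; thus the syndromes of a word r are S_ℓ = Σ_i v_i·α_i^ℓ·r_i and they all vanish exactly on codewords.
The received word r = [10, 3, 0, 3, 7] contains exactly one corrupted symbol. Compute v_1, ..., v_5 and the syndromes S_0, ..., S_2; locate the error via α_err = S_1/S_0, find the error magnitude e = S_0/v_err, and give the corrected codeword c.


S = (5, 9, 3), error at position 4, error magnitude e = 2, c = [10, 3, 0, 1, 7].

Step 1: column multipliers v_i = (∏_{j≠i}(α_i − α_j))^{−1} mod 11.
  i = 1 (α = 3): (3−5)(3−9)(3−4)(3−7) = (−2)·(−6)·(−1)·(−4) = 48 ≡ 4, so v_1 = 4^{−1} = 3 (mod 11).
  i = 2 (α = 5): (5−3)(5−9)(5−4)(5−7) = 2·(−4)·1·(−2) = 16 ≡ 5, so v_2 = 5^{−1} = 9 (mod 11).
  i = 3 (α = 9): (9−3)(9−5)(9−4)(9−7) = 6·4·5·2 = 240 ≡ 9, so v_3 = 9^{−1} = 5 (mod 11).
  i = 4 (α = 4): (4−3)(4−5)(4−9)(4−7) = 1·(−1)·(−5)·(−3) = −15 ≡ 7, so v_4 = 7^{−1} = 8 (mod 11).
  i = 5 (α = 7): (7−3)(7−5)(7−9)(7−4) = 4·2·(−2)·3 = −48 ≡ 7, so v_5 = 7^{−1} = 8 (mod 11).
  v = [3, 9, 5, 8, 8].
Step 2: syndromes of r = [10, 3, 0, 3, 7] (all sums mod 11).
  S_0 = Σ v_i r_i = 3·10 + 9·3 + 5·0 + 8·3 + 8·7 = 137 ≡ 5.
  S_1 = Σ v_i α_i r_i = 3·3·10 + 9·5·3 + 5·9·0 + 8·4·3 + 8·7·7 = 713 ≡ 9.
  α_i^2 mod 11 = [9, 3, 4, 5, 5].
  S_2 = Σ v_i α_i^2 r_i = 3·9·10 + 9·3·3 + 5·4·0 + 8·5·3 + 8·5·7 = 751 ≡ 3.
  S = (5, 9, 3) ≠ 0, so r is not a codeword (an error is present).
Step 3: locate the error. For a single error e at position i, S_ℓ = v_i·e·α_i^ℓ, so α_err = S_1/S_0.
  S_0^{−1} = 5^{−1} = 9 (mod 11), so α_err = 9·9 = 81 ≡ 4 = α_4. Error position i = 4.
  Consistency check: S_2/S_1 = 3·5 = 15 ≡ 4 = α_err ✓ (single-error assumption holds).
Step 4: error magnitude e = S_0/v_4 = S_0·∏_{j≠4}(α_4 − α_j) = 5·7 = 35 ≡ 2 (mod 11).
Step 5: correct position 4: c_4 = r_4 − e = 3 − 2 ≡ 1 (mod 11). Hence c = [10, 3, 0, 1, 7].
  Check: interpolating c through the α_i gives m(x) = 4 + 2·x (degree < 2) with m(α_i) = c_i for every i, so c is indeed a codeword.


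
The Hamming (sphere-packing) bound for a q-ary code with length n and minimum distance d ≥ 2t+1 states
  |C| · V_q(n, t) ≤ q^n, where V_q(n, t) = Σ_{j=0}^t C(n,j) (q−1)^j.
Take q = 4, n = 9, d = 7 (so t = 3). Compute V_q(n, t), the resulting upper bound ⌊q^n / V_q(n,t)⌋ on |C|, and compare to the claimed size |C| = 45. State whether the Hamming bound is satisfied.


V_q(n, t) = 2620, q^n = 262144, Hamming bound = 100, |C| = 45 ≤ bound (satisfied).

Step 1: Compute V_q(n, t) = Σ_{j=0}^3 C(n, j) (q−1)^j.
  j = 0: C(9,0)·(3)^0 = 1·1 = 1.
  j = 1: C(9,1)·(3)^1 = 9·3 = 27.
  j = 2: C(9,2)·(3)^2 = 36·9 = 324.
  j = 3: C(9,3)·(3)^3 = 84·27 = 2268.
  V_q(n, t) = 1 + 27 + 324 + 2268 = 2620.
Step 2: q^n = 4^9 = 262144.
Step 3: Hamming bound ⌊q^n / V_q(n,t)⌋ = ⌊262144/2620⌋ = 100.
Step 4: Compare |C| = 45 to 100: satisfied.
The claimed |C| lies below the Hamming bound.


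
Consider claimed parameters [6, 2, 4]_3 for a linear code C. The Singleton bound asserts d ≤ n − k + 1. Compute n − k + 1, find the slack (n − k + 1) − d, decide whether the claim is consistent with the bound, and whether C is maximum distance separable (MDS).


Singleton RHS = n − k + 1 = 5, slack = 1, bound satisfied, not MDS.

Singleton bound: d ≤ n − k + 1.
Here n = 6, k = 2, so n − k + 1 = 5.
Given d = 4, check d ≤ 5: YES.
Slack = (n − k + 1) − d = 1.
The code is NOT MDS (slack = 1 > 0).
Description: the claimed parameters are [6, 2, 4]_3; such a code would be non-MDS.


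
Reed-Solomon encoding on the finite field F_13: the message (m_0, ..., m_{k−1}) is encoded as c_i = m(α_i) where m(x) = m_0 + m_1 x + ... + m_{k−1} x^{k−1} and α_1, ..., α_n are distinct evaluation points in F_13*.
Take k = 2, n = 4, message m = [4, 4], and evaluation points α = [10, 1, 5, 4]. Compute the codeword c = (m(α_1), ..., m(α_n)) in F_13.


c = [5, 8, 11, 7]

Message polynomial: m(x) = 4 + 4·x (mod 13).
For each evaluation point α_i, compute m(α_i) mod 13:
  α_1 = 10: Horner steps 4 → 5, so m(10) = 5.
  α_2 = 1: Horner steps 4 → 8, so m(1) = 8.
  α_3 = 5: Horner steps 4 → 11, so m(5) = 11.
  α_4 = 4: Horner steps 4 → 7, so m(4) = 7.
Codeword c = [5, 8, 11, 7] ∈ F_13^4.


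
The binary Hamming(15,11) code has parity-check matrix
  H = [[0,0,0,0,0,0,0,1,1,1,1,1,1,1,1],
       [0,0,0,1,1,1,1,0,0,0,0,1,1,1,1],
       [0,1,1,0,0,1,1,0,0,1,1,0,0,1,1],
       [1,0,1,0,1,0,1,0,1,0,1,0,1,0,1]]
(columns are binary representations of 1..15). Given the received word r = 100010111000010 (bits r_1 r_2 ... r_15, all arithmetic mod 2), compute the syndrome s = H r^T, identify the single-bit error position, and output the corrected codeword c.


s = (1, 1, 0, 0)^T, error position = 12, corrected codeword c = 100010111001010

Compute s = H r^T mod 2 one row at a time:
  s_1 = 1 + 1 + 0 + 0 + 0 + 0 + 1 + 0 = 3 ≡ 1 (mod 2).
  s_2 = 0 + 1 + 0 + 1 + 0 + 0 + 1 + 0 = 3 ≡ 1 (mod 2).
  s_3 = 0 + 0 + 0 + 1 + 0 + 0 + 1 + 0 = 2 ≡ 0 (mod 2).
  s_4 = 1 + 0 + 1 + 1 + 1 + 0 + 0 + 0 = 4 ≡ 0 (mod 2).
s = (1, 1, 0, 0)^T — this equals column 12 of H (binary 1100), so error is at position 12.
Correct: flip bit 12 of r = 100010111000010 to get c = 100010111001010.


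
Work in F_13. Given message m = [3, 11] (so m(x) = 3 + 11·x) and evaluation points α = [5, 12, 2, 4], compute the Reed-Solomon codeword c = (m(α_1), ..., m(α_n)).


c = [6, 5, 12, 8]

Message polynomial: m(x) = 3 + 11·x (mod 13).
For each evaluation point α_i, compute m(α_i) mod 13:
  α_1 = 5: Horner steps 11 → 6, so m(5) = 6.
  α_2 = 12: Horner steps 11 → 5, so m(12) = 5.
  α_3 = 2: Horner steps 11 → 12, so m(2) = 12.
  α_4 = 4: Horner steps 11 → 8, so m(4) = 8.
Codeword c = [6, 5, 12, 8] ∈ F_13^4.


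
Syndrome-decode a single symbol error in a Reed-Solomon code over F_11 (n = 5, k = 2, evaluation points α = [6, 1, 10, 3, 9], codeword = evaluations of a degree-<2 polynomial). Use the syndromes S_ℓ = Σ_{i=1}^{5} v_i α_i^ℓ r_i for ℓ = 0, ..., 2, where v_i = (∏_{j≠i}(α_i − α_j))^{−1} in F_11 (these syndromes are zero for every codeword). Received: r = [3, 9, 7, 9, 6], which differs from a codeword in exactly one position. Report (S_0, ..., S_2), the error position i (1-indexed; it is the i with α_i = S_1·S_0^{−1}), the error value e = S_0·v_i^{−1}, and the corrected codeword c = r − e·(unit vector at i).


S = (9, 5, 4), error at position 4, error magnitude e = 9, c = [3, 9, 7, 0, 6].

Step 1: column multipliers v_i = (∏_{j≠i}(α_i − α_j))^{−1} mod 11.
  i = 1 (α = 6): (6−1)(6−10)(6−3)(6−9) = 5·(−4)·3·(−3) = 180 ≡ 4, so v_1 = 4^{−1} = 3 (mod 11).
  i = 2 (α = 1): (1−6)(1−10)(1−3)(1−9) = (−5)·(−9)·(−2)·(−8) = 720 ≡ 5, so v_2 = 5^{−1} = 9 (mod 11).
  i = 3 (α = 10): (10−6)(10−1)(10−3)(10−9) = 4·9·7·1 = 252 ≡ 10, so v_3 = 10^{−1} = 10 (mod 11).
  i = 4 (α = 3): (3−6)(3−1)(3−10)(3−9) = (−3)·2·(−7)·(−6) = −252 ≡ 1, so v_4 = 1^{−1} = 1 (mod 11).
  i = 5 (α = 9): (9−6)(9−1)(9−10)(9−3) = 3·8·(−1)·6 = −144 ≡ 10, so v_5 = 10^{−1} = 10 (mod 11).
  v = [3, 9, 10, 1, 10].
Step 2: syndromes of r = [3, 9, 7, 9, 6] (all sums mod 11).
  S_0 = Σ v_i r_i = 3·3 + 9·9 + 10·7 + 1·9 + 10·6 = 229 ≡ 9.
  S_1 = Σ v_i α_i r_i = 3·6·3 + 9·1·9 + 10·10·7 + 1·3·9 + 10·9·6 = 1402 ≡ 5.
  α_i^2 mod 11 = [3, 1, 1, 9, 4].
  S_2 = Σ v_i α_i^2 r_i = 3·3·3 + 9·1·9 + 10·1·7 + 1·9·9 + 10·4·6 = 499 ≡ 4.
  S = (9, 5, 4) ≠ 0, so r is not a codeword (an error is present).
Step 3: locate the error. For a single error e at position i, S_ℓ = v_i·e·α_i^ℓ, so α_err = S_1/S_0.
  S_0^{−1} = 9^{−1} = 5 (mod 11), so α_err = 5·5 = 25 ≡ 3 = α_4. Error position i = 4.
  Consistency check: S_2/S_1 = 4·9 = 36 ≡ 3 = α_err ✓ (single-error assumption holds).
Step 4: error magnitude e = S_0/v_4 = S_0·∏_{j≠4}(α_4 − α_j) = 9·1 = 9 ≡ 9 (mod 11).
Step 5: correct position 4: c_4 = r_4 − e = 9 − 9 ≡ 0 (mod 11). Hence c = [3, 9, 7, 0, 6].
  Check: interpolating c through the α_i gives m(x) = 8 + 1·x (degree < 2) with m(α_i) = c_i for every i, so c is indeed a codeword.


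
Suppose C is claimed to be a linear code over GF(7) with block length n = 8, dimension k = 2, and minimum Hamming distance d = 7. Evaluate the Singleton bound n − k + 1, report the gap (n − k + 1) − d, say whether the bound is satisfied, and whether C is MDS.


Singleton RHS = n − k + 1 = 7, slack = 0, bound satisfied, MDS.

Singleton bound: d ≤ n − k + 1.
Here n = 8, k = 2, so n − k + 1 = 7.
Given d = 7, check d ≤ 7: YES.
Slack = (n − k + 1) − d = 0.
The code is MDS (slack = 0).
Description: the claimed parameters are [8, 2, 7]_7; such a code would be MDS (meets Singleton bound).


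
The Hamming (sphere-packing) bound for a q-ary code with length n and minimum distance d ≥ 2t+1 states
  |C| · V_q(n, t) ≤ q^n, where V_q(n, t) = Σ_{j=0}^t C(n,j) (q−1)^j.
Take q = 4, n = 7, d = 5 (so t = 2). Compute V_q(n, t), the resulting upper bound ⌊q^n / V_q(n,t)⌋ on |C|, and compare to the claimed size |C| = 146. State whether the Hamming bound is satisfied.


V_q(n, t) = 211, q^n = 16384, Hamming bound = 77, |C| = 146 > bound (violated).

Step 1: Compute V_q(n, t) = Σ_{j=0}^2 C(n, j) (q−1)^j.
  j = 0: C(7,0)·(3)^0 = 1·1 = 1.
  j = 1: C(7,1)·(3)^1 = 7·3 = 21.
  j = 2: C(7,2)·(3)^2 = 21·9 = 189.
  V_q(n, t) = 1 + 21 + 189 = 211.
Step 2: q^n = 4^7 = 16384.
Step 3: Hamming bound ⌊q^n / V_q(n,t)⌋ = ⌊16384/211⌋ = 77.
Step 4: Compare |C| = 146 to 77: violated.
The claimed |C| lies above the Hamming bound, so no 4-ary code of length 7 with d ≥ 5 can have 146 codewords.


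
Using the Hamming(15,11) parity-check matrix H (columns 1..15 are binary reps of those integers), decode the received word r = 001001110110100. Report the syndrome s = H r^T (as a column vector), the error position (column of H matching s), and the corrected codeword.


s = (0, 1, 1, 0)^T, error position = 6, corrected codeword c = 001000110110100

Compute s = H r^T mod 2 one row at a time:
  s_1 = 1 + 0 + 1 + 1 + 0 + 1 + 0 + 0 = 4 ≡ 0 (mod 2).
  s_2 = 0 + 0 + 1 + 1 + 0 + 1 + 0 + 0 = 3 ≡ 1 (mod 2).
  s_3 = 0 + 1 + 1 + 1 + 1 + 1 + 0 + 0 = 5 ≡ 1 (mod 2).
  s_4 = 0 + 1 + 0 + 1 + 0 + 1 + 1 + 0 = 4 ≡ 0 (mod 2).
s = (0, 1, 1, 0)^T — this equals column 6 of H (binary 0110), so error is at position 6.
Correct: flip bit 6 of r = 001001110110100 to get c = 001000110110100.


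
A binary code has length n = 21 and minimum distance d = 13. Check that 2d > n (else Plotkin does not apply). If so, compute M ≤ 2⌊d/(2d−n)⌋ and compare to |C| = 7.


Plotkin bound M ≤ 4; given |C| = 7 > bound (violated).

Check applicability: 2d = 26, n = 21.
2d − n = 5 > 0, so Plotkin applies.
Compute d/(2d−n) = 13/5 ≈ 2.6000.
⌊d/(2d−n)⌋ = 2.
Plotkin bound: M ≤ 2·2 = 4.
Given |C| = 7, check: VIOLATED.
This |C| is above the Plotkin bound, so no binary code with n = 21, d = 13 and 7 codewords exists.


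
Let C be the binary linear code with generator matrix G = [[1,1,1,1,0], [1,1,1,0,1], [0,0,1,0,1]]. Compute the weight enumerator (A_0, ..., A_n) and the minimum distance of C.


Weight distribution: A_0 = 1, A_2 = 4, A_4 = 3. Minimum distance d = 2.

Enumerate all 2^3 = 8 messages m ∈ F_2^3.
For each, compute codeword c = mG in F_2^5, then tally its weight.
  m = 000 → c = 00000, weight = 0.
  m = 100 → c = 11110, weight = 4.
  m = 010 → c = 11101, weight = 4.
  m = 110 → c = 00011, weight = 2.
  m = 001 → c = 00101, weight = 2.
  m = 101 → c = 11011, weight = 4.
  m = 011 → c = 11000, weight = 2.
  m = 111 → c = 00110, weight = 2.
Tally weights:
  weight 0: 1 codewords.
  weight 2: 4 codewords.
  weight 4: 3 codewords.
Minimum distance d = smallest w > 0 with A_w > 0 = 2.
Sanity: Σ A_w = 8 = 2^3 = 8 ✓.


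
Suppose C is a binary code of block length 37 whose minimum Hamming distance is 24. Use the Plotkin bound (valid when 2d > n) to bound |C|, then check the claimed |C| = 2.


Plotkin bound M ≤ 4; given |C| = 2 ≤ bound (satisfied).

Check applicability: 2d = 48, n = 37.
2d − n = 11 > 0, so Plotkin applies.
Compute d/(2d−n) = 24/11 ≈ 2.1818.
⌊d/(2d−n)⌋ = 2.
Plotkin bound: M ≤ 2·2 = 4.
Given |C| = 2, check: satisfied.
This |C| is below the Plotkin bound.


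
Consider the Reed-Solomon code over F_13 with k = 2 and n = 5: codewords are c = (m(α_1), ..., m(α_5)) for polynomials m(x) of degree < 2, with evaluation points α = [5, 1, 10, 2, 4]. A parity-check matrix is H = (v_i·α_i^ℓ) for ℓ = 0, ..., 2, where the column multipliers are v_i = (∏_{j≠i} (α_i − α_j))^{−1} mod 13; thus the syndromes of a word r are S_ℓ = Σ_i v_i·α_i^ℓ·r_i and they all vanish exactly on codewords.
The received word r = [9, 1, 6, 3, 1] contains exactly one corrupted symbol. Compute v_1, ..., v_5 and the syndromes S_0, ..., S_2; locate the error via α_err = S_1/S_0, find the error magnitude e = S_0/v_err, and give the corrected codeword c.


S = (2, 8, 6), error at position 5, error magnitude e = 7, c = [9, 1, 6, 3, 7].

Step 1: column multipliers v_i = (∏_{j≠i}(α_i − α_j))^{−1} mod 13.
  i = 1 (α = 5): (5−1)(5−10)(5−2)(5−4) = 4·(−5)·3·1 = −60 ≡ 5, so v_1 = 5^{−1} = 8 (mod 13).
  i = 2 (α = 1): (1−5)(1−10)(1−2)(1−4) = (−4)·(−9)·(−1)·(−3) = 108 ≡ 4, so v_2 = 4^{−1} = 10 (mod 13).
  i = 3 (α = 10): (10−5)(10−1)(10−2)(10−4) = 5·9·8·6 = 2160 ≡ 2, so v_3 = 2^{−1} = 7 (mod 13).
  i = 4 (α = 2): (2−5)(2−1)(2−10)(2−4) = (−3)·1·(−8)·(−2) = −48 ≡ 4, so v_4 = 4^{−1} = 10 (mod 13).
  i = 5 (α = 4): (4−5)(4−1)(4−10)(4−2) = (−1)·3·(−6)·2 = 36 ≡ 10, so v_5 = 10^{−1} = 4 (mod 13).
  v = [8, 10, 7, 10, 4].
Step 2: syndromes of r = [9, 1, 6, 3, 1] (all sums mod 13).
  S_0 = Σ v_i r_i = 8·9 + 10·1 + 7·6 + 10·3 + 4·1 = 158 ≡ 2.
  S_1 = Σ v_i α_i r_i = 8·5·9 + 10·1·1 + 7·10·6 + 10·2·3 + 4·4·1 = 866 ≡ 8.
  α_i^2 mod 13 = [12, 1, 9, 4, 3].
  S_2 = Σ v_i α_i^2 r_i = 8·12·9 + 10·1·1 + 7·9·6 + 10·4·3 + 4·3·1 = 1384 ≡ 6.
  S = (2, 8, 6) ≠ 0, so r is not a codeword (an error is present).
Step 3: locate the error. For a single error e at position i, S_ℓ = v_i·e·α_i^ℓ, so α_err = S_1/S_0.
  S_0^{−1} = 2^{−1} = 7 (mod 13), so α_err = 8·7 = 56 ≡ 4 = α_5. Error position i = 5.
  Consistency check: S_2/S_1 = 6·5 = 30 ≡ 4 = α_err ✓ (single-error assumption holds).
Step 4: error magnitude e = S_0/v_5 = S_0·∏_{j≠5}(α_5 − α_j) = 2·10 = 20 ≡ 7 (mod 13).
Step 5: correct position 5: c_5 = r_5 − e = 1 − 7 ≡ 7 (mod 13). Hence c = [9, 1, 6, 3, 7].
  Check: interpolating c through the α_i gives m(x) = 12 + 2·x (degree < 2) with m(α_i) = c_i for every i, so c is indeed a codeword.


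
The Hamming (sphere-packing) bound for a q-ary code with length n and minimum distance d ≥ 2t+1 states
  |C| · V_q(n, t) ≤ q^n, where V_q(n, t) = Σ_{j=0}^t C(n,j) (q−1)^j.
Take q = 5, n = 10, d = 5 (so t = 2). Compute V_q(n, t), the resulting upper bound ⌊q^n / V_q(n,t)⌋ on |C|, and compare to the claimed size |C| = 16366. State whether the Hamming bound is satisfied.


V_q(n, t) = 761, q^n = 9765625, Hamming bound = 12832, |C| = 16366 > bound (violated).

Step 1: Compute V_q(n, t) = Σ_{j=0}^2 C(n, j) (q−1)^j.
  j = 0: C(10,0)·(4)^0 = 1·1 = 1.
  j = 1: C(10,1)·(4)^1 = 10·4 = 40.
  j = 2: C(10,2)·(4)^2 = 45·16 = 720.
  V_q(n, t) = 1 + 40 + 720 = 761.
Step 2: q^n = 5^10 = 9765625.
Step 3: Hamming bound ⌊q^n / V_q(n,t)⌋ = ⌊9765625/761⌋ = 12832.
Step 4: Compare |C| = 16366 to 12832: violated.
The claimed |C| lies above the Hamming bound, so no 5-ary code of length 10 with d ≥ 5 can have 16366 codewords.


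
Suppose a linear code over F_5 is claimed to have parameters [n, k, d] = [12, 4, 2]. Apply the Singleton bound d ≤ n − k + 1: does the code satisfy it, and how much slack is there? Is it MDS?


Singleton RHS = n − k + 1 = 9, slack = 7, bound satisfied, not MDS.

Singleton bound: d ≤ n − k + 1.
Here n = 12, k = 4, so n − k + 1 = 9.
Given d = 2, check d ≤ 9: YES.
Slack = (n − k + 1) − d = 7.
The code is NOT MDS (slack = 7 > 0).
Description: the claimed parameters are [12, 4, 2]_5; such a code would be non-MDS.


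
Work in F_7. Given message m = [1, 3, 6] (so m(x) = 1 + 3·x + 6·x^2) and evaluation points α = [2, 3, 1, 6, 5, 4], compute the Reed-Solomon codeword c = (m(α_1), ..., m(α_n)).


c = [3, 1, 3, 4, 5, 4]

Message polynomial: m(x) = 1 + 3·x + 6·x^2 (mod 7).
For each evaluation point α_i, compute m(α_i) mod 7:
  α_1 = 2: Horner steps 6 → 1 → 3, so m(2) = 3.
  α_2 = 3: Horner steps 6 → 0 → 1, so m(3) = 1.
  α_3 = 1: Horner steps 6 → 2 → 3, so m(1) = 3.
  α_4 = 6: Horner steps 6 → 4 → 4, so m(6) = 4.
  α_5 = 5: Horner steps 6 → 5 → 5, so m(5) = 5.
  α_6 = 4: Horner steps 6 → 6 → 4, so m(4) = 4.
Codeword c = [3, 1, 3, 4, 5, 4] ∈ F_7^6.


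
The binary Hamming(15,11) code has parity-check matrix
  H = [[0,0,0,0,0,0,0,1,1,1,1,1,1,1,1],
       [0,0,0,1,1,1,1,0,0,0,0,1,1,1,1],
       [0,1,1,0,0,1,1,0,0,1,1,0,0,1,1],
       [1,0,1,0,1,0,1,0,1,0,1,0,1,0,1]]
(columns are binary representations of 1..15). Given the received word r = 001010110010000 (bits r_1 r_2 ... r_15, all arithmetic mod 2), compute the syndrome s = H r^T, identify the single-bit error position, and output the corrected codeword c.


s = (0, 0, 1, 0)^T, error position = 2, corrected codeword c = 011010110010000

Compute s = H r^T mod 2 one row at a time:
  s_1 = 1 + 0 + 0 + 1 + 0 + 0 + 0 + 0 = 2 ≡ 0 (mod 2).
  s_2 = 0 + 1 + 0 + 1 + 0 + 0 + 0 + 0 = 2 ≡ 0 (mod 2).
  s_3 = 0 + 1 + 0 + 1 + 0 + 1 + 0 + 0 = 3 ≡ 1 (mod 2).
  s_4 = 0 + 1 + 1 + 1 + 0 + 1 + 0 + 0 = 4 ≡ 0 (mod 2).
s = (0, 0, 1, 0)^T — this equals column 2 of H (binary 0010), so error is at position 2.
Correct: flip bit 2 of r = 001010110010000 to get c = 011010110010000.


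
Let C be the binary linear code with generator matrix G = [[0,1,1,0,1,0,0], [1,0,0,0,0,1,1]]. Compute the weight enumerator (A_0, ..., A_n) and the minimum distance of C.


Weight distribution: A_0 = 1, A_3 = 2, A_6 = 1. Minimum distance d = 3.

Enumerate all 2^2 = 4 messages m ∈ F_2^2.
For each, compute codeword c = mG in F_2^7, then tally its weight.
  m = 00 → c = 0000000, weight = 0.
  m = 10 → c = 0110100, weight = 3.
  m = 01 → c = 1000011, weight = 3.
  m = 11 → c = 1110111, weight = 6.
Tally weights:
  weight 0: 1 codewords.
  weight 3: 2 codewords.
  weight 6: 1 codewords.
Minimum distance d = smallest w > 0 with A_w > 0 = 3.
Sanity: Σ A_w = 4 = 2^2 = 4 ✓.


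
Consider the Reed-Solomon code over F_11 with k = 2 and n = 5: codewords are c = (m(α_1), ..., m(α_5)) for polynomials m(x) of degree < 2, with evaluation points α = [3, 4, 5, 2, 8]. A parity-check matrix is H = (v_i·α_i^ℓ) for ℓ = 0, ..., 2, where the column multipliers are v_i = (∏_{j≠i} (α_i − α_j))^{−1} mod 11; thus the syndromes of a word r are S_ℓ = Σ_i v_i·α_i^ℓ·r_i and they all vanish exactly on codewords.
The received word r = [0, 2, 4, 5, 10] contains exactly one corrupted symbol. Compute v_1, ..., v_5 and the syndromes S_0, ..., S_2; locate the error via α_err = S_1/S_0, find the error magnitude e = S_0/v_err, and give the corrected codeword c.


S = (6, 1, 2), error at position 4, error magnitude e = 7, c = [0, 2, 4, 9, 10].

Step 1: column multipliers v_i = (∏_{j≠i}(α_i − α_j))^{−1} mod 11.
  i = 1 (α = 3): (3−4)(3−5)(3−2)(3−8) = (−1)·(−2)·1·(−5) = −10 ≡ 1, so v_1 = 1^{−1} = 1 (mod 11).
  i = 2 (α = 4): (4−3)(4−5)(4−2)(4−8) = 1·(−1)·2·(−4) = 8 ≡ 8, so v_2 = 8^{−1} = 7 (mod 11).
  i = 3 (α = 5): (5−3)(5−4)(5−2)(5−8) = 2·1·3·(−3) = −18 ≡ 4, so v_3 = 4^{−1} = 3 (mod 11).
  i = 4 (α = 2): (2−3)(2−4)(2−5)(2−8) = (−1)·(−2)·(−3)·(−6) = 36 ≡ 3, so v_4 = 3^{−1} = 4 (mod 11).
  i = 5 (α = 8): (8−3)(8−4)(8−5)(8−2) = 5·4·3·6 = 360 ≡ 8, so v_5 = 8^{−1} = 7 (mod 11).
  v = [1, 7, 3, 4, 7].
Step 2: syndromes of r = [0, 2, 4, 5, 10] (all sums mod 11).
  S_0 = Σ v_i r_i = 1·0 + 7·2 + 3·4 + 4·5 + 7·10 = 116 ≡ 6.
  S_1 = Σ v_i α_i r_i = 1·3·0 + 7·4·2 + 3·5·4 + 4·2·5 + 7·8·10 = 716 ≡ 1.
  α_i^2 mod 11 = [9, 5, 3, 4, 9].
  S_2 = Σ v_i α_i^2 r_i = 1·9·0 + 7·5·2 + 3·3·4 + 4·4·5 + 7·9·10 = 816 ≡ 2.
  S = (6, 1, 2) ≠ 0, so r is not a codeword (an error is present).
Step 3: locate the error. For a single error e at position i, S_ℓ = v_i·e·α_i^ℓ, so α_err = S_1/S_0.
  S_0^{−1} = 6^{−1} = 2 (mod 11), so α_err = 1·2 = 2 ≡ 2 = α_4. Error position i = 4.
  Consistency check: S_2/S_1 = 2·1 = 2 ≡ 2 = α_err ✓ (single-error assumption holds).
Step 4: error magnitude e = S_0/v_4 = S_0·∏_{j≠4}(α_4 − α_j) = 6·3 = 18 ≡ 7 (mod 11).
Step 5: correct position 4: c_4 = r_4 − e = 5 − 7 ≡ 9 (mod 11). Hence c = [0, 2, 4, 9, 10].
  Check: interpolating c through the α_i gives m(x) = 5 + 2·x (degree < 2) with m(α_i) = c_i for every i, so c is indeed a codeword.


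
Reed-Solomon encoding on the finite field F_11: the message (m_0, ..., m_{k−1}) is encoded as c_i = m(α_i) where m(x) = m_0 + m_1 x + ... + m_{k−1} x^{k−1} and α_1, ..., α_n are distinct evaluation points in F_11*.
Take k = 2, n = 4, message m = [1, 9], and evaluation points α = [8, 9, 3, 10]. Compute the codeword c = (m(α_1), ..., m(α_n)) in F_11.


c = [7, 5, 6, 3]

Message polynomial: m(x) = 1 + 9·x (mod 11).
For each evaluation point α_i, compute m(α_i) mod 11:
  α_1 = 8: Horner steps 9 → 7, so m(8) = 7.
  α_2 = 9: Horner steps 9 → 5, so m(9) = 5.
  α_3 = 3: Horner steps 9 → 6, so m(3) = 6.
  α_4 = 10: Horner steps 9 → 3, so m(10) = 3.
Codeword c = [7, 5, 6, 3] ∈ F_11^4.


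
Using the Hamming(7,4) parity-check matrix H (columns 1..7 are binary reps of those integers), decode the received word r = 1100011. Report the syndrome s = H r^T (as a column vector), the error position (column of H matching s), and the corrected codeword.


s = (0, 1, 0)^T, error position = 2, corrected codeword c = 1000011

Compute s = H r^T mod 2 one row at a time:
  s_1 = 0 + 0 + 1 + 1 = 2 ≡ 0 (mod 2).
  s_2 = 1 + 0 + 1 + 1 = 3 ≡ 1 (mod 2).
  s_3 = 1 + 0 + 0 + 1 = 2 ≡ 0 (mod 2).
s = (0, 1, 0)^T — this equals column 2 of H (binary 010), so error is at position 2.
Correct: flip bit 2 of r = 1100011 to get c = 1000011.


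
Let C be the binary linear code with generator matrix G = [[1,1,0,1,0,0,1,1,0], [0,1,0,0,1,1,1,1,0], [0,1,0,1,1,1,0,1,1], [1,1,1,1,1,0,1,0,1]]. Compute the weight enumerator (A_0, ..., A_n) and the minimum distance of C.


Weight distribution: A_0 = 1, A_3 = 1, A_4 = 5, A_5 = 6, A_6 = 2, A_7 = 1. Minimum distance d = 3.

Enumerate all 2^4 = 16 messages m ∈ F_2^4.
For each, compute codeword c = mG in F_2^9, then tally its weight.
  m = 0000 → c = 000000000, weight = 0.
  m = 1000 → c = 110100110, weight = 5.
  m = 0100 → c = 010011110, weight = 5.
  m = 1100 → c = 100111000, weight = 4.
  m = 0010 → c = 010111011, weight = 6.
  m = 1010 → c = 100011101, weight = 5.
  m = 0110 → c = 000100101, weight = 3.
  m = 1110 → c = 110000011, weight = 4.
  m = 0001 → c = 111110101, weight = 7.
  m = 1001 → c = 001010011, weight = 4.
  m = 0101 → c = 101101011, weight = 6.
  m = 1101 → c = 011001101, weight = 5.
  m = 0011 → c = 101001110, weight = 5.
  m = 1011 → c = 011101000, weight = 4.
  m = 0111 → c = 111010000, weight = 4.
  m = 1111 → c = 001110110, weight = 5.
Tally weights:
  weight 0: 1 codewords.
  weight 3: 1 codewords.
  weight 4: 5 codewords.
  weight 5: 6 codewords.
  weight 6: 2 codewords.
  weight 7: 1 codewords.
Minimum distance d = smallest w > 0 with A_w > 0 = 3.
Sanity: Σ A_w = 16 = 2^4 = 16 ✓.


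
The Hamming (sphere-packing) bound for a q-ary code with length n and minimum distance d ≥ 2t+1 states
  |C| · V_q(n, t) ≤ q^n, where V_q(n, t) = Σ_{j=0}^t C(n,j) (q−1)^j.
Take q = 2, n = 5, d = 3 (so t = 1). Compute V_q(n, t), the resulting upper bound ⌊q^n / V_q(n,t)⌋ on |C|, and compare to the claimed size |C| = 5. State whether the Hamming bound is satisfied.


V_q(n, t) = 6, q^n = 32, Hamming bound = 5, |C| = 5 ≤ bound (satisfied).

Step 1: Compute V_q(n, t) = Σ_{j=0}^1 C(n, j) (q−1)^j.
  j = 0: C(5,0)·(1)^0 = 1·1 = 1.
  j = 1: C(5,1)·(1)^1 = 5·1 = 5.
  V_q(n, t) = 1 + 5 = 6.
Step 2: q^n = 2^5 = 32.
Step 3: Hamming bound ⌊q^n / V_q(n,t)⌋ = ⌊32/6⌋ = 5.
Step 4: Compare |C| = 5 to 5: satisfied.
The claimed |C| lies at the Hamming bound (tight).


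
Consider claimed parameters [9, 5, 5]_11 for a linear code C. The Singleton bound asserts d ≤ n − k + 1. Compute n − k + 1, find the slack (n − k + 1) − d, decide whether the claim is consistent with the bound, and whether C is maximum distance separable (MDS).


Singleton RHS = n − k + 1 = 5, slack = 0, bound satisfied, MDS.

Singleton bound: d ≤ n − k + 1.
Here n = 9, k = 5, so n − k + 1 = 5.
Given d = 5, check d ≤ 5: YES.
Slack = (n − k + 1) − d = 0.
The code is MDS (slack = 0).
Description: the claimed parameters are [9, 5, 5]_11; such a code would be MDS (meets Singleton bound).
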